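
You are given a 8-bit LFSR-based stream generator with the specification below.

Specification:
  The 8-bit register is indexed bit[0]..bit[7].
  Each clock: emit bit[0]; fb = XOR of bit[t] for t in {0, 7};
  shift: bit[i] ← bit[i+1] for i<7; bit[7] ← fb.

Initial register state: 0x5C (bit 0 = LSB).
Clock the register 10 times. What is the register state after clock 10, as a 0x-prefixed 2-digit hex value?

reg_0 = 0x5C
clock 1: out=0, reg = 0x2E
clock 2: out=0, reg = 0x17
clock 3: out=1, reg = 0x8B
clock 4: out=1, reg = 0x45
clock 5: out=1, reg = 0xA2
clock 6: out=0, reg = 0xD1
clock 7: out=1, reg = 0x68
clock 8: out=0, reg = 0x34
clock 9: out=0, reg = 0x1A
clock 10: out=0, reg = 0x0D

0x0D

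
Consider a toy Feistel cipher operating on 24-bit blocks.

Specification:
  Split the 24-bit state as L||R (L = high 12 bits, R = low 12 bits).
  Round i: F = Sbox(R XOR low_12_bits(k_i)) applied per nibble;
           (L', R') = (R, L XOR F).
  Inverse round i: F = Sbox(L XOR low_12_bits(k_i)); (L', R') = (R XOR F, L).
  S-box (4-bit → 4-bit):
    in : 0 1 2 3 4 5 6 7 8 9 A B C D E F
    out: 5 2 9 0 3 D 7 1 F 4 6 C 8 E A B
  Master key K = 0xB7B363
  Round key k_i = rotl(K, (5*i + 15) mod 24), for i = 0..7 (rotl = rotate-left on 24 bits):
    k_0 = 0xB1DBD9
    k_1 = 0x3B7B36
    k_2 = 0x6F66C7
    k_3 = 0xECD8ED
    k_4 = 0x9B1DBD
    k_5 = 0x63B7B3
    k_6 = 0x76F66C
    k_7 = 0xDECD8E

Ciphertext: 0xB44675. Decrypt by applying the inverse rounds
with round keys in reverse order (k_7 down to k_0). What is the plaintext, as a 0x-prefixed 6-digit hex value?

0x3CBE8E

s_0 = ciphertext = 0xB44675
s_1 = InvRound(s_0, k_7) = 0x1F3B44
s_2 = InvRound(s_1, k_6) = 0xA0F1F3
s_3 = InvRound(s_2, k_5) = 0xF3BA0F
s_4 = InvRound(s_3, k_4) = 0x3F8F3B
s_5 = InvRound(s_4, k_3) = 0x3163F8
s_6 = InvRound(s_5, k_2) = 0xE1A316
s_7 = InvRound(s_6, k_1) = 0xE8EE1A
s_8 = InvRound(s_7, k_0) = 0x3CBE8E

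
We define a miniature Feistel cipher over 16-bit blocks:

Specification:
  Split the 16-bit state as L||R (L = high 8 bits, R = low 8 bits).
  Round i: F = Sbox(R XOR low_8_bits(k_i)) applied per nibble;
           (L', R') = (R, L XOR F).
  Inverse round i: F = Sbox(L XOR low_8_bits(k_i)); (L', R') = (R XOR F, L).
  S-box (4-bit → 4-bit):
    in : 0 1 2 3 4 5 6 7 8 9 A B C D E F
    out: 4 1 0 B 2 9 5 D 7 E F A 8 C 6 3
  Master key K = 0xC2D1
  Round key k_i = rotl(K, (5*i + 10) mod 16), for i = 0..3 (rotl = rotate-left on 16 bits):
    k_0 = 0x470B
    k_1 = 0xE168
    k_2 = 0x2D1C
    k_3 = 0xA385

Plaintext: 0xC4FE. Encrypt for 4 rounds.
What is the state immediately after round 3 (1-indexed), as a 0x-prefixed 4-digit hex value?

0x17B7

s_0 = plaintext = 0xC4FE
s_1 = Round(s_0, k_0) = 0xFEFD
s_2 = Round(s_1, k_1) = 0xFD17
s_3 = Round(s_2, k_2) = 0x17B7
s_4 = Round(s_3, k_3) = 0xB7A7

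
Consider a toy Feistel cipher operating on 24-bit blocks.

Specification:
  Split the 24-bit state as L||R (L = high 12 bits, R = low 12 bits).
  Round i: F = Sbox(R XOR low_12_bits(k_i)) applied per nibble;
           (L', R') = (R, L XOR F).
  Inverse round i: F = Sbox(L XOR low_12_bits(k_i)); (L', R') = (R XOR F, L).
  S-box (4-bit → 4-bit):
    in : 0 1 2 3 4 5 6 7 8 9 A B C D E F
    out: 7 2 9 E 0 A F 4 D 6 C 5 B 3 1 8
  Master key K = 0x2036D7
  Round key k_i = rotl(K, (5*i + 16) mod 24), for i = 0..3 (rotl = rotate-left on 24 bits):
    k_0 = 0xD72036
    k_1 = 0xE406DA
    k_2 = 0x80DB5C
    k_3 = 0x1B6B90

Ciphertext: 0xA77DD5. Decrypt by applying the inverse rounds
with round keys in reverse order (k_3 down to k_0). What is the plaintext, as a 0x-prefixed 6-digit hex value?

0xA1B470

s_0 = ciphertext = 0xA77DD5
s_1 = InvRound(s_0, k_3) = 0xFC1A77
s_2 = InvRound(s_1, k_2) = 0xA14FC1
s_3 = InvRound(s_2, k_1) = 0x470A14
s_4 = InvRound(s_3, k_0) = 0xA1B470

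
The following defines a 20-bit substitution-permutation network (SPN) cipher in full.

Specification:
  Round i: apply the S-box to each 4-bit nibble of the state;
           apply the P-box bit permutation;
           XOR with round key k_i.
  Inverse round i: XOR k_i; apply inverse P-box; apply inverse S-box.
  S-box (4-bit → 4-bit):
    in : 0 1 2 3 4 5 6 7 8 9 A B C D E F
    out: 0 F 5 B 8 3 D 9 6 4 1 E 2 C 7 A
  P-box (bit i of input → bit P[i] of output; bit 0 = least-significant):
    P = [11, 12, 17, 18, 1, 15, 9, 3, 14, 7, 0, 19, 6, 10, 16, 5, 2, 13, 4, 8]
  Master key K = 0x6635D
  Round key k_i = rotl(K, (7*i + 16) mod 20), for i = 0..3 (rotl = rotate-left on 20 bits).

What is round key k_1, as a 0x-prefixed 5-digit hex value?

0x31AEB

K = 0x6635D
k_0 = rotl(K, (7*0+16) mod 20) = rotl(K, 16) = 0xD6635
k_1 = rotl(K, (7*1+16) mod 20) = rotl(K, 3) = 0x31AEB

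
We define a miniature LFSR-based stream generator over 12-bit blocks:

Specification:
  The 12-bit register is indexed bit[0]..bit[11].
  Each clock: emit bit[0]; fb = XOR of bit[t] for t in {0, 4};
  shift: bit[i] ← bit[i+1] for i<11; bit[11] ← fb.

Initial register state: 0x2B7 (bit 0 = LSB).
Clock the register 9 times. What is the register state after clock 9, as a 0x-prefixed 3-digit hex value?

0x4E1

reg_0 = 0x2B7
clock 1: out=1, reg = 0x15B
clock 2: out=1, reg = 0x0AD
clock 3: out=1, reg = 0x856
clock 4: out=0, reg = 0xC2B
clock 5: out=1, reg = 0xE15
clock 6: out=1, reg = 0x70A
clock 7: out=0, reg = 0x385
clock 8: out=1, reg = 0x9C2
clock 9: out=0, reg = 0x4E1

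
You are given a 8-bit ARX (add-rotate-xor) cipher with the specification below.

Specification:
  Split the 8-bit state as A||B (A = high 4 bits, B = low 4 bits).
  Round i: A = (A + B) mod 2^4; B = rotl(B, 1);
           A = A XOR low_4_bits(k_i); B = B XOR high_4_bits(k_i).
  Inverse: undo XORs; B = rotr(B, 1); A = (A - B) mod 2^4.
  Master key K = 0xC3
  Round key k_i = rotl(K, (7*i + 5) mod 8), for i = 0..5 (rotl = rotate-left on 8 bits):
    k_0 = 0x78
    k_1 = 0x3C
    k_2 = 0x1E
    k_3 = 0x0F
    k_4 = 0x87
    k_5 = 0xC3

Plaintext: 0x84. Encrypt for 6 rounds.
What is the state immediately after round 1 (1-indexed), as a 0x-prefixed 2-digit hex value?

0x4F

s_0 = plaintext = 0x84
s_1 = Round(s_0, k_0) = 0x4F
s_2 = Round(s_1, k_1) = 0xFC
s_3 = Round(s_2, k_2) = 0x58
s_4 = Round(s_3, k_3) = 0x21
s_5 = Round(s_4, k_4) = 0x4A
s_6 = Round(s_5, k_5) = 0xD9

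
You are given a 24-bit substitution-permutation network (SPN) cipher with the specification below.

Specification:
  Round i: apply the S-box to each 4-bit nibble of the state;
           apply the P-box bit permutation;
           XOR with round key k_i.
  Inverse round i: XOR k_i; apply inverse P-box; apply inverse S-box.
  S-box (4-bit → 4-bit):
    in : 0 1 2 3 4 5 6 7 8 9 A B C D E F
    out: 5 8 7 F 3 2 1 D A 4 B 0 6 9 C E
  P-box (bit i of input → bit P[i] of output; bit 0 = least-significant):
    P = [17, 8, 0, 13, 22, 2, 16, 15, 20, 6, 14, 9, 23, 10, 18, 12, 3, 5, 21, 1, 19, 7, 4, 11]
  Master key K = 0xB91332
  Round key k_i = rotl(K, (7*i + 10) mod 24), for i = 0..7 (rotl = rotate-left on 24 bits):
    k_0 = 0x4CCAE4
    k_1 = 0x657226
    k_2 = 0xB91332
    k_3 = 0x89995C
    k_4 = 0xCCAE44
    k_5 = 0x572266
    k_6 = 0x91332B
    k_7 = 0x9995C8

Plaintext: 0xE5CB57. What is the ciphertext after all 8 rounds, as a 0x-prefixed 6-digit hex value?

0x4AA539

s_0 = plaintext = 0xE5CB57
s_1 = Round(s_0, k_0) = 0x4AE6D1
s_2 = Round(s_1, k_1) = 0x39C28C
s_3 = Round(s_2, k_2) = 0x85DEE7
s_4 = Round(s_3, k_3) = 0x0A63FD
s_5 = Round(s_4, k_4) = 0x574C3A
s_6 = Round(s_5, k_5) = 0xB4C7A8
s_7 = Round(s_6, k_6) = 0xC5D407
s_8 = Round(s_7, k_7) = 0x4AA539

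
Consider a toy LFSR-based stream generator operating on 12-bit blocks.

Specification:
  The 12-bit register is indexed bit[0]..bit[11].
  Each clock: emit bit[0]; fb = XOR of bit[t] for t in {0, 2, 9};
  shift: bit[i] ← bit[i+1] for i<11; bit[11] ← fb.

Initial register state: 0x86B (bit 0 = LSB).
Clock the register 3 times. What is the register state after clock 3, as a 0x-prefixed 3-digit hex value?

0xB0D

reg_0 = 0x86B
clock 1: out=1, reg = 0xC35
clock 2: out=1, reg = 0x61A
clock 3: out=0, reg = 0xB0D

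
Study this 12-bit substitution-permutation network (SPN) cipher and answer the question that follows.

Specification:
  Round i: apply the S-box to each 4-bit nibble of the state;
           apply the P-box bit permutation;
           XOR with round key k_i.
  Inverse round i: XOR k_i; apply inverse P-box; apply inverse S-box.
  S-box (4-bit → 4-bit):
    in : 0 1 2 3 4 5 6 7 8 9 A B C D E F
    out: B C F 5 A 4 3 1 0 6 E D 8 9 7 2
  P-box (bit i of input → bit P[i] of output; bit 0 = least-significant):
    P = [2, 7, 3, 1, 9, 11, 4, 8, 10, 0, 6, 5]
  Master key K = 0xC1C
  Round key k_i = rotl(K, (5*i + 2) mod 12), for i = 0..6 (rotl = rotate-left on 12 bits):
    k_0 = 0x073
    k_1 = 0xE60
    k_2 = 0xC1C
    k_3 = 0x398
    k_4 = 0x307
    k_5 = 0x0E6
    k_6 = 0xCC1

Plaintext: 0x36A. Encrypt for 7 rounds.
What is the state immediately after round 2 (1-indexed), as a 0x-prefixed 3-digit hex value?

0x9B9

s_0 = plaintext = 0x36A
s_1 = Round(s_0, k_0) = 0xEB9
s_2 = Round(s_1, k_1) = 0x9B9
s_3 = Round(s_2, k_2) = 0xFC5
s_4 = Round(s_3, k_3) = 0x291
s_5 = Round(s_4, k_4) = 0xF7C
s_6 = Round(s_5, k_5) = 0x2E5
s_7 = Round(s_6, k_6) = 0x2B8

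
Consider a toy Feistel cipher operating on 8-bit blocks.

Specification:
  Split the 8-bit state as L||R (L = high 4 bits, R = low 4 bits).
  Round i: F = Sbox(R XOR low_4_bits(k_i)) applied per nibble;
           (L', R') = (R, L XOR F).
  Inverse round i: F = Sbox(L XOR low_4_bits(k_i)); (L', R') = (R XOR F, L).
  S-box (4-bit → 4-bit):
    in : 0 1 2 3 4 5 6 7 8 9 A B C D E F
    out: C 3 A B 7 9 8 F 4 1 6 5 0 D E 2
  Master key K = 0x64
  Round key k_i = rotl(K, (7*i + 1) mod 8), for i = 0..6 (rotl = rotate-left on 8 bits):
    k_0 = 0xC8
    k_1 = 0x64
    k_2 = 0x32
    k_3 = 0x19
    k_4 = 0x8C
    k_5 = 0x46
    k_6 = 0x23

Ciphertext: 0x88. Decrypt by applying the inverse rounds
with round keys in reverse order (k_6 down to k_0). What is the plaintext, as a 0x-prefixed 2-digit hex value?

0x8A

s_0 = ciphertext = 0x88
s_1 = InvRound(s_0, k_6) = 0xD8
s_2 = InvRound(s_1, k_5) = 0xDD
s_3 = InvRound(s_2, k_4) = 0xED
s_4 = InvRound(s_3, k_3) = 0x2E
s_5 = InvRound(s_4, k_2) = 0x22
s_6 = InvRound(s_5, k_1) = 0xA2
s_7 = InvRound(s_6, k_0) = 0x8A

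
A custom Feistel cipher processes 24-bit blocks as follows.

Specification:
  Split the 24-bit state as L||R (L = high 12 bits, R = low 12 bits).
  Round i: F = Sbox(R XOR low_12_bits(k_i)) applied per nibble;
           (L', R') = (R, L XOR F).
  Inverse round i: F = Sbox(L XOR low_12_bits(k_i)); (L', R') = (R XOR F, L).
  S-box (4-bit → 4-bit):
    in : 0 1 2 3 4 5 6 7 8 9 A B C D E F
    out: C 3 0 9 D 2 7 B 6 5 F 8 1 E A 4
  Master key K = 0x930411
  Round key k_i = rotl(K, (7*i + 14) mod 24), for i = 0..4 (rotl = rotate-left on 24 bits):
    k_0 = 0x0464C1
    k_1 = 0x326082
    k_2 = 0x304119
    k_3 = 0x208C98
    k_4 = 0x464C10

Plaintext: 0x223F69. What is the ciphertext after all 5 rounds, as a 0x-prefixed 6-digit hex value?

s_0 = plaintext = 0x223F69
s_1 = Round(s_0, k_0) = 0xF69AD5
s_2 = Round(s_1, k_1) = 0xAD5042
s_3 = Round(s_2, k_2) = 0x0429FD
s_4 = Round(s_3, k_3) = 0x9FD230
s_5 = Round(s_4, k_4) = 0x2303F1

0x2303F1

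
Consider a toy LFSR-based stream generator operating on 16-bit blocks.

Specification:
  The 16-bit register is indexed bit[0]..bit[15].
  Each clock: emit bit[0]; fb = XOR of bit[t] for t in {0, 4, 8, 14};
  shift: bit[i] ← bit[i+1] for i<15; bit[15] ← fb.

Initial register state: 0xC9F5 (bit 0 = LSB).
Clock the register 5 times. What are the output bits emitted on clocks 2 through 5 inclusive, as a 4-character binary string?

reg_0 = 0xC9F5
clock 1: out=1, reg = 0x64FA
clock 2: out=0, reg = 0x327D
clock 3: out=1, reg = 0x193E
clock 4: out=0, reg = 0x0C9F
clock 5: out=1, reg = 0x064F

0101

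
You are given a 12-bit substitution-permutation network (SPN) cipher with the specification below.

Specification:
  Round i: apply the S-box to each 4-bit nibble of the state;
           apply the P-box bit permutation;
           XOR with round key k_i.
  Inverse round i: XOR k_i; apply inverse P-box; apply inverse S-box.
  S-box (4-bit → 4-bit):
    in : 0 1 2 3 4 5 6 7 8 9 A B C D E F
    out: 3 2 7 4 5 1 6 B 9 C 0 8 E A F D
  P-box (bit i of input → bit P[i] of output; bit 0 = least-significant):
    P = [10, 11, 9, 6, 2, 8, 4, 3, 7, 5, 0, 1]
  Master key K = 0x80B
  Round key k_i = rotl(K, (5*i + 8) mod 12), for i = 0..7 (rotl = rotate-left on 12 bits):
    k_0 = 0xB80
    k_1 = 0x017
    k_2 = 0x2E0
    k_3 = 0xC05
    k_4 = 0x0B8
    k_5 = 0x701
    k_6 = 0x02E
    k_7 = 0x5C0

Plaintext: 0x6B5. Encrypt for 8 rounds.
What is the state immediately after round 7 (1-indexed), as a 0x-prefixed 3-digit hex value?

s_0 = plaintext = 0x6B5
s_1 = Round(s_0, k_0) = 0xFA9
s_2 = Round(s_1, k_1) = 0x2D4
s_3 = Round(s_2, k_2) = 0x549
s_4 = Round(s_3, k_3) = 0xED1
s_5 = Round(s_4, k_4) = 0x913
s_6 = Round(s_5, k_5) = 0x402
s_7 = Round(s_6, k_6) = 0xFAB
s_8 = Round(s_7, k_7) = 0x503

0xFAB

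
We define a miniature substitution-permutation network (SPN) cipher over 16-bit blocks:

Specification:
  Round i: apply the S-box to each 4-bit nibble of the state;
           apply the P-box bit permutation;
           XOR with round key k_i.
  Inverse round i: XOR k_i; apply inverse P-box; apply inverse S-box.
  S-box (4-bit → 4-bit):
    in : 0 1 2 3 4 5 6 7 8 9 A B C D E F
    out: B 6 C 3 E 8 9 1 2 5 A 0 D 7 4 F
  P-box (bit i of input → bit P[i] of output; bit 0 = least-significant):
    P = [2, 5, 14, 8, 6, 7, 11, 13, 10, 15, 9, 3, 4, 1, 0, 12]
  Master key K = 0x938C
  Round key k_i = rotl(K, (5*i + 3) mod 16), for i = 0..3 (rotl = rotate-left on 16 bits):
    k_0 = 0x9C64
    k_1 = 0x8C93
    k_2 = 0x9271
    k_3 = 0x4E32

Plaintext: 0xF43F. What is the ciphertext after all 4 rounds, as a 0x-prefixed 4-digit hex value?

s_0 = plaintext = 0xF43F
s_1 = Round(s_0, k_0) = 0x4F9B
s_2 = Round(s_1, k_1) = 0x12D8
s_3 = Round(s_2, k_2) = 0x989A
s_4 = Round(s_3, k_3) = 0xC743

0xC743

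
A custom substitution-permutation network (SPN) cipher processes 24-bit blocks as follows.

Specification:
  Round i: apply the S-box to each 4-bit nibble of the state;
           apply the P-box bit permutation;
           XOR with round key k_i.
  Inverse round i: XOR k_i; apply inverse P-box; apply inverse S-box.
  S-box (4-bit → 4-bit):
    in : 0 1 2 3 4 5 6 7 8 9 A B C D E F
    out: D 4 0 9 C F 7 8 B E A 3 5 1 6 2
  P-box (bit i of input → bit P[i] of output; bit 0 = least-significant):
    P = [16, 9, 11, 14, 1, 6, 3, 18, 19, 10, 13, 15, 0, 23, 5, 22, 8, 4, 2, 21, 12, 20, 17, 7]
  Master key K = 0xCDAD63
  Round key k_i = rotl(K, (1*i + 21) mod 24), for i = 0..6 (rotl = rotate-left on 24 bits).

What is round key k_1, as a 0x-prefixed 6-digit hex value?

K = 0xCDAD63
k_0 = rotl(K, (1*0+21) mod 24) = rotl(K, 21) = 0x79B5AC
k_1 = rotl(K, (1*1+21) mod 24) = rotl(K, 22) = 0xF36B58

0xF36B58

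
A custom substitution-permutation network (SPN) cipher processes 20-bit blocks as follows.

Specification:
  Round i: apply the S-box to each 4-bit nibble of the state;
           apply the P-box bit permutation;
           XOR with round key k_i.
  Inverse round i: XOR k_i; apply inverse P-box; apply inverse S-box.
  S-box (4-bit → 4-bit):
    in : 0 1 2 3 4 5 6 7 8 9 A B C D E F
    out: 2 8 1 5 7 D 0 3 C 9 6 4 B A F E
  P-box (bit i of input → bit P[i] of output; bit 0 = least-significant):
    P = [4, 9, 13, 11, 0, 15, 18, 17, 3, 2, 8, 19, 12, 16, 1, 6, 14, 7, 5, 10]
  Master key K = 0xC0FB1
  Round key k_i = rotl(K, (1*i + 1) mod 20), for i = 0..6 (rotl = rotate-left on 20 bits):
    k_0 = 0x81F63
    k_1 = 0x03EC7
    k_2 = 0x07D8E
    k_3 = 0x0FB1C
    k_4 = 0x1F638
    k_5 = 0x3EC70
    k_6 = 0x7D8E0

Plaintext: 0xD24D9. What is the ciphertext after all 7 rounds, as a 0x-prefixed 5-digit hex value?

0x85B5C

s_0 = plaintext = 0xD24D9
s_1 = Round(s_0, k_0) = 0xA82FF
s_2 = Round(s_1, k_1) = 0x6942D
s_3 = Round(s_2, k_2) = 0x066C3
s_4 = Round(s_3, k_3) = 0x25B8D
s_5 = Round(s_4, k_4) = 0x7AD7A
s_6 = Round(s_5, k_5) = 0xA0EF7
s_7 = Round(s_6, k_6) = 0x85B5C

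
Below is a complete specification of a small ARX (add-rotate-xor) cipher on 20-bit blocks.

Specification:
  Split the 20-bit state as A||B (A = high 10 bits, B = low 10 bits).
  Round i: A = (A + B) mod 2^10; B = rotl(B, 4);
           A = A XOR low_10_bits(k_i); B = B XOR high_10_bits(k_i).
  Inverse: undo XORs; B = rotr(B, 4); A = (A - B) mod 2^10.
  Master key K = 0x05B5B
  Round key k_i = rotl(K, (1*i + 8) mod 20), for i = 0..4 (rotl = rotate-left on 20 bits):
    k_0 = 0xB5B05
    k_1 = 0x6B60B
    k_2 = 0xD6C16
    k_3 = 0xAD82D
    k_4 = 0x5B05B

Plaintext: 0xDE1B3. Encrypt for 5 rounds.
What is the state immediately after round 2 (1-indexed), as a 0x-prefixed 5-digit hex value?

0x817AA

s_0 = plaintext = 0xDE1B3
s_1 = Round(s_0, k_0) = 0x8B9E0
s_2 = Round(s_1, k_1) = 0x817AA
s_3 = Round(s_2, k_2) = 0x6E5F5
s_4 = Round(s_3, k_3) = 0xE0DE1
s_5 = Round(s_4, k_4) = 0x4FF7B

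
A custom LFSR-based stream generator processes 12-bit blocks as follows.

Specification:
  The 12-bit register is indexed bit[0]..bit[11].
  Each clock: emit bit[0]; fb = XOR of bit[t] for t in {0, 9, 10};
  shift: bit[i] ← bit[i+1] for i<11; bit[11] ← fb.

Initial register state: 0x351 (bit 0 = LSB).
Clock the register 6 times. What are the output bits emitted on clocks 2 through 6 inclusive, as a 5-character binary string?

reg_0 = 0x351
clock 1: out=1, reg = 0x1A8
clock 2: out=0, reg = 0x0D4
clock 3: out=0, reg = 0x06A
clock 4: out=0, reg = 0x035
clock 5: out=1, reg = 0x81A
clock 6: out=0, reg = 0x40D

00010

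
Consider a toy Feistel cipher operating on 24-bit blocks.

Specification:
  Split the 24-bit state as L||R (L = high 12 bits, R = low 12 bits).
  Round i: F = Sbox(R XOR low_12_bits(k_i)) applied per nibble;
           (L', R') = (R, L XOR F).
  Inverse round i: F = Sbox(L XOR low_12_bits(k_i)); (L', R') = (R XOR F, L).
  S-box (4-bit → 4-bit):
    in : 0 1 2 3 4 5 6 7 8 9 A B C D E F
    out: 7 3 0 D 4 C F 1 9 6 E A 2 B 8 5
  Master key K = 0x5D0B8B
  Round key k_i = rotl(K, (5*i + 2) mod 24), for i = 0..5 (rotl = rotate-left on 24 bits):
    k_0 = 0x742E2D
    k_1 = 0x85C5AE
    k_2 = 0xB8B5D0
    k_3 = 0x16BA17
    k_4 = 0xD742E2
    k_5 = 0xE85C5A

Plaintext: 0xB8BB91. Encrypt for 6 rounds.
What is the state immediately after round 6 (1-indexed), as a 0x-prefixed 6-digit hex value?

s_0 = plaintext = 0xB8BB91
s_1 = Round(s_0, k_0) = 0xB91729
s_2 = Round(s_1, k_1) = 0x729B00
s_3 = Round(s_2, k_2) = 0xB00F9E
s_4 = Round(s_3, k_3) = 0xF9E796
s_5 = Round(s_4, k_4) = 0x79638A
s_6 = Round(s_5, k_5) = 0x38A221

0x38A221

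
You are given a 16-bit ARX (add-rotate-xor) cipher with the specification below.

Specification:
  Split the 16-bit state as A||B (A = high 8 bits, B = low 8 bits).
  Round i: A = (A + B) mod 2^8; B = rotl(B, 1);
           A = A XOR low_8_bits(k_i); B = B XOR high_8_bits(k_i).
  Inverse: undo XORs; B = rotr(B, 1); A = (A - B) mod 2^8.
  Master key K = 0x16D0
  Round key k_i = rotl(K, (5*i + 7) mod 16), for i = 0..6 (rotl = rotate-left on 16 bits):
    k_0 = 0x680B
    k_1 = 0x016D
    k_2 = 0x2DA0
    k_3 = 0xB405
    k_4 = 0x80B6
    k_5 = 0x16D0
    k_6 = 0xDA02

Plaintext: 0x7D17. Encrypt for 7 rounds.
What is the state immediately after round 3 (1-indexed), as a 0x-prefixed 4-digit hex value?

0xB536

s_0 = plaintext = 0x7D17
s_1 = Round(s_0, k_0) = 0x9F46
s_2 = Round(s_1, k_1) = 0x888D
s_3 = Round(s_2, k_2) = 0xB536
s_4 = Round(s_3, k_3) = 0xEED8
s_5 = Round(s_4, k_4) = 0x7031
s_6 = Round(s_5, k_5) = 0x7174
s_7 = Round(s_6, k_6) = 0xE732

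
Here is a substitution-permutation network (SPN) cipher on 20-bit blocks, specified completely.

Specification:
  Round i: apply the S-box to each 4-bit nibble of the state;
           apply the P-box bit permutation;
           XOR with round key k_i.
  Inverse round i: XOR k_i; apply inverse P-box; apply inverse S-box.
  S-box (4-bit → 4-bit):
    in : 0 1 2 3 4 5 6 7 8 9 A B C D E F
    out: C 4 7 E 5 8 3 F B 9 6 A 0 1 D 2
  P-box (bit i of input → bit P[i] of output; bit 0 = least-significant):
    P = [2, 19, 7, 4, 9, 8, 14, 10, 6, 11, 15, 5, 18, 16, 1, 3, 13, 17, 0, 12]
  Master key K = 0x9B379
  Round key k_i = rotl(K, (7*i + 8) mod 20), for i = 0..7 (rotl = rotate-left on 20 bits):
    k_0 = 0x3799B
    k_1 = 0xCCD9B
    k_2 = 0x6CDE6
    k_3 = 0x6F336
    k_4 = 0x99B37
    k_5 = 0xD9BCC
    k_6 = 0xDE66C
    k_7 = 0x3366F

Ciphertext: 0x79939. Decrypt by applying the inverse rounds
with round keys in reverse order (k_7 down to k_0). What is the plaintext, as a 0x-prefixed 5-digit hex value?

s_0 = ciphertext = 0x79939
s_1 = InvRound(s_0, k_7) = 0xD4289
s_2 = InvRound(s_1, k_6) = 0x4CE54
s_3 = InvRound(s_2, k_5) = 0x5BC33
s_4 = InvRound(s_3, k_4) = 0xDDC86
s_5 = InvRound(s_4, k_3) = 0x6FB83
s_6 = InvRound(s_5, k_2) = 0xEC99D
s_7 = InvRound(s_6, k_1) = 0xF1C5D
s_8 = InvRound(s_7, k_0) = 0xD4D32

0xD4D32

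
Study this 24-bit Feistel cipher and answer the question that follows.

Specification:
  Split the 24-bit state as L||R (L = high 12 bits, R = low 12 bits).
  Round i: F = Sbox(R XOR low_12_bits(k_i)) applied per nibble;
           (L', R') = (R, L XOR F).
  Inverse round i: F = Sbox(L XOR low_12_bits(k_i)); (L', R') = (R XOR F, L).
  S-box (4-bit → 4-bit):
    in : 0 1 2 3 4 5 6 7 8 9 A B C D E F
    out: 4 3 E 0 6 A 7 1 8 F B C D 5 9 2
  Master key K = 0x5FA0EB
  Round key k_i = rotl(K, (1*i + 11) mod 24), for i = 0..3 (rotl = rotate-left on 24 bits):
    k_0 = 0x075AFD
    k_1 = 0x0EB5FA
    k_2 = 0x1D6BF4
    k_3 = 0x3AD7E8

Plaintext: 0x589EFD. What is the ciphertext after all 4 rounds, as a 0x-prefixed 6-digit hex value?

0xD85289

s_0 = plaintext = 0x589EFD
s_1 = Round(s_0, k_0) = 0xEFD3CD
s_2 = Round(s_1, k_1) = 0x3CD9FC
s_3 = Round(s_2, k_2) = 0x9FCD85
s_4 = Round(s_3, k_3) = 0xD85289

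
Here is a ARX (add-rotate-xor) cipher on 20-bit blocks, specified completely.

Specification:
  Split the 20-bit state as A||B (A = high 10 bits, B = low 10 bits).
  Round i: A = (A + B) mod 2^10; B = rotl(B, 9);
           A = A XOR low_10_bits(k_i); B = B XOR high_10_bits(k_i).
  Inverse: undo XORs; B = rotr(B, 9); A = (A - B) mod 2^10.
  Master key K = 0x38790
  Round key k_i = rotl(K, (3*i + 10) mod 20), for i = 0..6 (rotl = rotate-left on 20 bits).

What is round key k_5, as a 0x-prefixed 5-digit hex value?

K = 0x38790
k_0 = rotl(K, (3*0+10) mod 20) = rotl(K, 10) = 0xE40E1
k_1 = rotl(K, (3*1+10) mod 20) = rotl(K, 13) = 0x2070F
k_2 = rotl(K, (3*2+10) mod 20) = rotl(K, 16) = 0x03879
k_3 = rotl(K, (3*3+10) mod 20) = rotl(K, 19) = 0x1C3C8
k_4 = rotl(K, (3*4+10) mod 20) = rotl(K, 2) = 0xE1E40
k_5 = rotl(K, (3*5+10) mod 20) = rotl(K, 5) = 0x0F207

0x0F207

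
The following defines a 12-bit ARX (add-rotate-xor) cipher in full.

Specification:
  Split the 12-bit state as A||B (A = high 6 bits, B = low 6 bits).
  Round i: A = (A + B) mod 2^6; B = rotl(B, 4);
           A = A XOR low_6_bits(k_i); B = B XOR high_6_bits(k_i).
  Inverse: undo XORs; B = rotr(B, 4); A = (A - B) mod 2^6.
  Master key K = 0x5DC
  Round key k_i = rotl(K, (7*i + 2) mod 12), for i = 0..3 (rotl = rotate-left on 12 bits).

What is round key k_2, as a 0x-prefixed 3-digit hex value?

0xDC5

K = 0x5DC
k_0 = rotl(K, (7*0+2) mod 12) = rotl(K, 2) = 0x771
k_1 = rotl(K, (7*1+2) mod 12) = rotl(K, 9) = 0x8BB
k_2 = rotl(K, (7*2+2) mod 12) = rotl(K, 4) = 0xDC5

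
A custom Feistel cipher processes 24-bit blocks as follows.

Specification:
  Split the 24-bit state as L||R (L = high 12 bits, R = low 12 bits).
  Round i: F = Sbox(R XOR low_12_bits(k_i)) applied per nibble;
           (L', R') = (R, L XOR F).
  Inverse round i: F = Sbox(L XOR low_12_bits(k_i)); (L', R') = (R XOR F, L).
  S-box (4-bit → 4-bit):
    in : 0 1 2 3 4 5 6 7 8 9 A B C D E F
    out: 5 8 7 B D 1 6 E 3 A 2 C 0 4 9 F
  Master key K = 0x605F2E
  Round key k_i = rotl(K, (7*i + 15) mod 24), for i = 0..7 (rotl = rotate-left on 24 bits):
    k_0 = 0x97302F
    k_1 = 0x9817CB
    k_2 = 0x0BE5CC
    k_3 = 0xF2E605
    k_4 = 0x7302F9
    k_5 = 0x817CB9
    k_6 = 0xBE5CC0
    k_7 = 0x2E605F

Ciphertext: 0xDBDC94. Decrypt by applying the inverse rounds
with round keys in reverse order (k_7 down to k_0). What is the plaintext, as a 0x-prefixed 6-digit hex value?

0x2F206C

s_0 = ciphertext = 0xDBDC94
s_1 = InvRound(s_0, k_7) = 0x803DBD
s_2 = InvRound(s_1, k_6) = 0x0B6803
s_3 = InvRound(s_2, k_5) = 0x85C0B6
s_4 = InvRound(s_3, k_4) = 0x29785C
s_5 = InvRound(s_4, k_3) = 0x5FB297
s_6 = InvRound(s_5, k_2) = 0x7295FB
s_7 = InvRound(s_6, k_1) = 0x06C729
s_8 = InvRound(s_7, k_0) = 0x2F206C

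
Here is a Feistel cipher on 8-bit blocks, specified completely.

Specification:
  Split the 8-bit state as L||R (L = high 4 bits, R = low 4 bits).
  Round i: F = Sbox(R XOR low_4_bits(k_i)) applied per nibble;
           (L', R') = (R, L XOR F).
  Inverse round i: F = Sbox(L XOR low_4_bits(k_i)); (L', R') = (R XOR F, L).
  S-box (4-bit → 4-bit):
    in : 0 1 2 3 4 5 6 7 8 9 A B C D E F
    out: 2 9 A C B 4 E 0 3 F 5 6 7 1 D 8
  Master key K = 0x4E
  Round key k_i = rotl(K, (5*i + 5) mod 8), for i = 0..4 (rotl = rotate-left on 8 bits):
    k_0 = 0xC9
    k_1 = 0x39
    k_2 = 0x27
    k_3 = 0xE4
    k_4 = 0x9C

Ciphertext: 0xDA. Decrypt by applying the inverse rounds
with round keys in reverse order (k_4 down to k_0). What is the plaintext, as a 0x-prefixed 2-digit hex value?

s_0 = ciphertext = 0xDA
s_1 = InvRound(s_0, k_4) = 0x3D
s_2 = InvRound(s_1, k_3) = 0xD3
s_3 = InvRound(s_2, k_2) = 0x6D
s_4 = InvRound(s_3, k_1) = 0x56
s_5 = InvRound(s_4, k_0) = 0x15

0x15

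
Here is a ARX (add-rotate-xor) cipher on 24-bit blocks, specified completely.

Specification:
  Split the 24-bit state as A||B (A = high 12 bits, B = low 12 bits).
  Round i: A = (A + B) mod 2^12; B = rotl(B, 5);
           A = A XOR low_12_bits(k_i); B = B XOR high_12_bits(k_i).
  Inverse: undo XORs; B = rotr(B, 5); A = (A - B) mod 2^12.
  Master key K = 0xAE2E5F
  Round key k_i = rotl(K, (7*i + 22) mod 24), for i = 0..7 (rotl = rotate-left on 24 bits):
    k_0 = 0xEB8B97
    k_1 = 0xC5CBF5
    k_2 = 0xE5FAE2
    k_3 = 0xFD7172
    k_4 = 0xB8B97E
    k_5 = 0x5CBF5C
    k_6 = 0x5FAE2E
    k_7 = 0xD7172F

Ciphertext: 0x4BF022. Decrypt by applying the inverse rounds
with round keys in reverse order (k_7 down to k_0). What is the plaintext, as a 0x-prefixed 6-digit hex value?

s_0 = ciphertext = 0x4BF022
s_1 = InvRound(s_0, k_7) = 0x9A69EA
s_2 = InvRound(s_1, k_6) = 0xF28860
s_3 = InvRound(s_2, k_5) = 0xA875ED
s_4 = InvRound(s_3, k_4) = 0x086373
s_5 = InvRound(s_4, k_3) = 0xF8F265
s_6 = InvRound(s_5, k_2) = 0x80CD61
s_7 = InvRound(s_6, k_1) = 0x570E89
s_8 = InvRound(s_7, k_0) = 0x666881

0x666881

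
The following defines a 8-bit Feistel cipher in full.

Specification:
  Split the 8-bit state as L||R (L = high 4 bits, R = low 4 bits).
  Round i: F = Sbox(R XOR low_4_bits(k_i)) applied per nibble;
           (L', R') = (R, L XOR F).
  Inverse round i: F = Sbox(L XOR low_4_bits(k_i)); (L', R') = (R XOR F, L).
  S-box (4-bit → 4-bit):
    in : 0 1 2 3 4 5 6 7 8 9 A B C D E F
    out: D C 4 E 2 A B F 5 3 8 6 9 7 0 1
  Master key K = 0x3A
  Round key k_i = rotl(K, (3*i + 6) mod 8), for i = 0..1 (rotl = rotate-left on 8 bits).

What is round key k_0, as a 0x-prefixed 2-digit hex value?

K = 0x3A
k_0 = rotl(K, (3*0+6) mod 8) = rotl(K, 6) = 0x8E

0x8E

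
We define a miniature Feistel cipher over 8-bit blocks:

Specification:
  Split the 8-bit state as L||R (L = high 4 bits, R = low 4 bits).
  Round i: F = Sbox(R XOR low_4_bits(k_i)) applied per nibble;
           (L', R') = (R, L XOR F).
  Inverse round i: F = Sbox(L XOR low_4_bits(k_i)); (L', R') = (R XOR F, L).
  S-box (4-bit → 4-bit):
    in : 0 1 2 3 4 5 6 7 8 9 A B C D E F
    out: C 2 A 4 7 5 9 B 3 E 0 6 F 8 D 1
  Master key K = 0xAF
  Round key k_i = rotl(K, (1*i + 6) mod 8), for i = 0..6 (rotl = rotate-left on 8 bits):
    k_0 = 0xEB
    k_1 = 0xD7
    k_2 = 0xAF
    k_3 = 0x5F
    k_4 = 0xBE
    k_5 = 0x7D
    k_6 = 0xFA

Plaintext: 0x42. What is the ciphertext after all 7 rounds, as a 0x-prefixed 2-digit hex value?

0x41

s_0 = plaintext = 0x42
s_1 = Round(s_0, k_0) = 0x2A
s_2 = Round(s_1, k_1) = 0xAA
s_3 = Round(s_2, k_2) = 0xAF
s_4 = Round(s_3, k_3) = 0xF6
s_5 = Round(s_4, k_4) = 0x6C
s_6 = Round(s_5, k_5) = 0xC4
s_7 = Round(s_6, k_6) = 0x41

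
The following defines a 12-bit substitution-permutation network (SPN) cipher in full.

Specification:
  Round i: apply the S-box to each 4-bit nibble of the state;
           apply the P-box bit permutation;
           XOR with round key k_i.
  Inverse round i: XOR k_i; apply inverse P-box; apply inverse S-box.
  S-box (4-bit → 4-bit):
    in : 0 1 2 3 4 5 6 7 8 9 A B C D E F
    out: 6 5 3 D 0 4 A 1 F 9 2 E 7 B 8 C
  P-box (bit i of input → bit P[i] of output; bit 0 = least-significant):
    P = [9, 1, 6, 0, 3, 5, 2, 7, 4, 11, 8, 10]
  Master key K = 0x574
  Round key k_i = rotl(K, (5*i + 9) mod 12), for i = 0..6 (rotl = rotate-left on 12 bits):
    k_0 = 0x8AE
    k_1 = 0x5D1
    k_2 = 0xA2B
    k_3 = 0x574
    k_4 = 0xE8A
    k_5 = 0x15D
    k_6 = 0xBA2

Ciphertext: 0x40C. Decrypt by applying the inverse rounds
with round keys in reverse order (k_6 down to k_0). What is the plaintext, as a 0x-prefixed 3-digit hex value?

0x00C

s_0 = ciphertext = 0x40C
s_1 = InvRound(s_0, k_6) = 0xB82
s_2 = InvRound(s_1, k_5) = 0x238
s_3 = InvRound(s_2, k_4) = 0xD6A
s_4 = InvRound(s_3, k_3) = 0x21A
s_5 = InvRound(s_4, k_2) = 0x2AE
s_6 = InvRound(s_5, k_1) = 0x3C8
s_7 = InvRound(s_6, k_0) = 0x00C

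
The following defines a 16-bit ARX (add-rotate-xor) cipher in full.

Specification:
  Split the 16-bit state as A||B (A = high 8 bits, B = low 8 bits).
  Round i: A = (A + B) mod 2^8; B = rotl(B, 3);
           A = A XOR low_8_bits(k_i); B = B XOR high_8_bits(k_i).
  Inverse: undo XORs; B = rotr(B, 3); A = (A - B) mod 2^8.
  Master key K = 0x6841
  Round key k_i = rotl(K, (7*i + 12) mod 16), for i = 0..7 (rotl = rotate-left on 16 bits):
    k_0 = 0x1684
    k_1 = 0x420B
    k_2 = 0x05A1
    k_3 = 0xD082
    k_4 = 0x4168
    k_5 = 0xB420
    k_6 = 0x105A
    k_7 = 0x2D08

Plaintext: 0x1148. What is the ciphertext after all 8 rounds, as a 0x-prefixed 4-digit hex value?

0x320E

s_0 = plaintext = 0x1148
s_1 = Round(s_0, k_0) = 0xDD54
s_2 = Round(s_1, k_1) = 0x3AE0
s_3 = Round(s_2, k_2) = 0xBB02
s_4 = Round(s_3, k_3) = 0x3FC0
s_5 = Round(s_4, k_4) = 0x9747
s_6 = Round(s_5, k_5) = 0xFE8E
s_7 = Round(s_6, k_6) = 0xD664
s_8 = Round(s_7, k_7) = 0x320E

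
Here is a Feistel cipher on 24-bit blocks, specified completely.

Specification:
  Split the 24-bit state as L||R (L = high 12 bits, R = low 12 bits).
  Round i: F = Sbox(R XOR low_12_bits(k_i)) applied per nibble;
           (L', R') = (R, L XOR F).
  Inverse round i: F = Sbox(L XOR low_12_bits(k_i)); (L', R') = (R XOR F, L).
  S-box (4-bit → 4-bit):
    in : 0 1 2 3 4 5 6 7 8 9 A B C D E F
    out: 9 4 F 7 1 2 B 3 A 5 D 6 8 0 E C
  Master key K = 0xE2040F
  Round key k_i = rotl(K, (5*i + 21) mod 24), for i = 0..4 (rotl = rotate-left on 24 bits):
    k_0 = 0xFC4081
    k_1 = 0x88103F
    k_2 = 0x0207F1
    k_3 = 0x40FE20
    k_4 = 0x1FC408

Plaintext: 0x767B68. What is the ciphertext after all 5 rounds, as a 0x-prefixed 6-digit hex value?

0xDBBE20

s_0 = plaintext = 0x767B68
s_1 = Round(s_0, k_0) = 0xB68182
s_2 = Round(s_1, k_1) = 0x182F08
s_3 = Round(s_2, k_2) = 0xF08B47
s_4 = Round(s_3, k_3) = 0xB47DBB
s_5 = Round(s_4, k_4) = 0xDBBE20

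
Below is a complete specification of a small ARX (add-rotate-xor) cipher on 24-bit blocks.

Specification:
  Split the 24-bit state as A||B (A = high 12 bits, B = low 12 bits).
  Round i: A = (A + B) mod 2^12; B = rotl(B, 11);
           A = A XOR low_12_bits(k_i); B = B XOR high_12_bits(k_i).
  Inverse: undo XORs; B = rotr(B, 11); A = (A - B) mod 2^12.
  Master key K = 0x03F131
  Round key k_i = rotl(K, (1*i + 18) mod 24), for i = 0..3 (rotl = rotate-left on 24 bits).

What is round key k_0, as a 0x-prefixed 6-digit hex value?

K = 0x03F131
k_0 = rotl(K, (1*0+18) mod 24) = rotl(K, 18) = 0xC40FC4

0xC40FC4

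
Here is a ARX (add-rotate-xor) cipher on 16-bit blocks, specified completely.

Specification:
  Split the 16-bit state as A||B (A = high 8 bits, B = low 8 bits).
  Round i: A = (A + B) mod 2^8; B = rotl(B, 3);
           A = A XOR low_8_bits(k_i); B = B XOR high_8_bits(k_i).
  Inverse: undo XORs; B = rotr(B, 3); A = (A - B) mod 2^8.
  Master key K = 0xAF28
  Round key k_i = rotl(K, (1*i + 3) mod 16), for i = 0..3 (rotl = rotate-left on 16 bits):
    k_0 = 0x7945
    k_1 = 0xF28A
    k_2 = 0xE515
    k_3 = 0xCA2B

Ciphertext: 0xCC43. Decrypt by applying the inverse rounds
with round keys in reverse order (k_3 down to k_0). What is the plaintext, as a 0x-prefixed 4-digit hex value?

s_0 = ciphertext = 0xCC43
s_1 = InvRound(s_0, k_3) = 0xB631
s_2 = InvRound(s_1, k_2) = 0x099A
s_3 = InvRound(s_2, k_1) = 0x760D
s_4 = InvRound(s_3, k_0) = 0xA58E

0xA58E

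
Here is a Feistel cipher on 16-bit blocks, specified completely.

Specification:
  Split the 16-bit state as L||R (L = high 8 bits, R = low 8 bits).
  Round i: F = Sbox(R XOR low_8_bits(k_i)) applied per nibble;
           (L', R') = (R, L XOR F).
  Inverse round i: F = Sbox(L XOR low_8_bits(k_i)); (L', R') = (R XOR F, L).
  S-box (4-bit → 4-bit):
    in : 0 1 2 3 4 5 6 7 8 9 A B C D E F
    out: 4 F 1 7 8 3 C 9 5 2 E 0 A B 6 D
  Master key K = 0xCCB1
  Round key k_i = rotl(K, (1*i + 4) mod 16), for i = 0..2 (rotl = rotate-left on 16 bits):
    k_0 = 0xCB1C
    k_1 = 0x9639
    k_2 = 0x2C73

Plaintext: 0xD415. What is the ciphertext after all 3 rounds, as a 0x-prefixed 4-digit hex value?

s_0 = plaintext = 0xD415
s_1 = Round(s_0, k_0) = 0x1596
s_2 = Round(s_1, k_1) = 0x96F8
s_3 = Round(s_2, k_2) = 0xF8C6

0xF8C6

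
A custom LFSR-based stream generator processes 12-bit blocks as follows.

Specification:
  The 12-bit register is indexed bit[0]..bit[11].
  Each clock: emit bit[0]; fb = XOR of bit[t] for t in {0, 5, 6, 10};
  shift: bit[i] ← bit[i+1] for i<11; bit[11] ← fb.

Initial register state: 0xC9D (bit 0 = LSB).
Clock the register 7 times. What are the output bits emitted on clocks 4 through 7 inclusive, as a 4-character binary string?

1100

reg_0 = 0xC9D
clock 1: out=1, reg = 0x64E
clock 2: out=0, reg = 0x327
clock 3: out=1, reg = 0x193
clock 4: out=1, reg = 0x8C9
clock 5: out=1, reg = 0x464
clock 6: out=0, reg = 0xA32
clock 7: out=0, reg = 0xD19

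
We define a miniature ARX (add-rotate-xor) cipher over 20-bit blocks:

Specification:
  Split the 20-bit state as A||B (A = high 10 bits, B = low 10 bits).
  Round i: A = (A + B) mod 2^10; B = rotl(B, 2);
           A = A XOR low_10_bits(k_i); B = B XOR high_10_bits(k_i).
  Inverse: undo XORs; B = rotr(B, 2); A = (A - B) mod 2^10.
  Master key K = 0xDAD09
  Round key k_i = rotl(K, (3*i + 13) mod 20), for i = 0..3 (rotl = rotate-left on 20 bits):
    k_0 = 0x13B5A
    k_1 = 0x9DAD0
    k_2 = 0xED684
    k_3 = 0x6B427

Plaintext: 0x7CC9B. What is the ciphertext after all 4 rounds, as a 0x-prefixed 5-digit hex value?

s_0 = plaintext = 0x7CC9B
s_1 = Round(s_0, k_0) = 0x75222
s_2 = Round(s_1, k_1) = 0x49AFC
s_3 = Round(s_2, k_2) = 0xA9847
s_4 = Round(s_3, k_3) = 0xB28B1

0xB28B1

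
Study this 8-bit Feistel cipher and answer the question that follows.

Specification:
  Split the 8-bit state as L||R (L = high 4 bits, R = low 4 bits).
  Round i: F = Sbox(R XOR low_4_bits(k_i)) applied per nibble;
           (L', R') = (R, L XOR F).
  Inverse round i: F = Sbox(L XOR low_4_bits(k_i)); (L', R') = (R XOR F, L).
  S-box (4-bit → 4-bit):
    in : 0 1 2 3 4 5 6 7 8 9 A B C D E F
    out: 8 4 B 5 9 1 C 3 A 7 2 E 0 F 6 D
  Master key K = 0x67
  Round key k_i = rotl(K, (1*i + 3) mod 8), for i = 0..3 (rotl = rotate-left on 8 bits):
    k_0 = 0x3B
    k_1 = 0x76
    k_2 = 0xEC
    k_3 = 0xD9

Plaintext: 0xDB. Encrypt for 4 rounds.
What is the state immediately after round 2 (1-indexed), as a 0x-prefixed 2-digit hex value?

0x5E

s_0 = plaintext = 0xDB
s_1 = Round(s_0, k_0) = 0xB5
s_2 = Round(s_1, k_1) = 0x5E
s_3 = Round(s_2, k_2) = 0xEE
s_4 = Round(s_3, k_3) = 0xED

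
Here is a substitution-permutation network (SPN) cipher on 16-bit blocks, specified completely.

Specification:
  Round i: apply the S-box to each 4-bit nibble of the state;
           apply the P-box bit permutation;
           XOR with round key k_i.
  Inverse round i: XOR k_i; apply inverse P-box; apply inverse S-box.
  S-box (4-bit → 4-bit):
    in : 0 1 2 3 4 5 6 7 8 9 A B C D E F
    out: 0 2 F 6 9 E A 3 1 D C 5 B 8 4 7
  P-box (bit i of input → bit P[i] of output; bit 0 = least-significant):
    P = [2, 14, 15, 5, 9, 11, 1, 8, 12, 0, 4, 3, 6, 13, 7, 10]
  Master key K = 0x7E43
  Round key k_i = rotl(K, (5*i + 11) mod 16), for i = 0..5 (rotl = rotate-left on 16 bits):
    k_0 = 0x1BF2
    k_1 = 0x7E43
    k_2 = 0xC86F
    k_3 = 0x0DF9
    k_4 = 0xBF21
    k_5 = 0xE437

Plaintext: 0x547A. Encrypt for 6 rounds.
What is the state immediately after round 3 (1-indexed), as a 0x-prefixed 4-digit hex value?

s_0 = plaintext = 0x547A
s_1 = Round(s_0, k_0) = 0xA55A
s_2 = Round(s_1, k_1) = 0xF3F8
s_3 = Round(s_2, k_2) = 0xE2B8
s_4 = Round(s_3, k_3) = 0x1F66
s_5 = Round(s_4, k_4) = 0xC610
s_6 = Round(s_5, k_5) = 0xC87E

0xE2B8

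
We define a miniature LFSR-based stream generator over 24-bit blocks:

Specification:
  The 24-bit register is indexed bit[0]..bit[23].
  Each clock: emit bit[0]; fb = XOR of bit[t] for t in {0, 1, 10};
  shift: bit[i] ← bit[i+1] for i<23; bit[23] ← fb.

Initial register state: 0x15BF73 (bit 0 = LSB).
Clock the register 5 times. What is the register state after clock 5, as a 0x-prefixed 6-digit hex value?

reg_0 = 0x15BF73
clock 1: out=1, reg = 0x8ADFB9
clock 2: out=1, reg = 0x456FDC
clock 3: out=0, reg = 0xA2B7EE
clock 4: out=0, reg = 0x515BF7
clock 5: out=1, reg = 0x28ADFB

0x28ADFB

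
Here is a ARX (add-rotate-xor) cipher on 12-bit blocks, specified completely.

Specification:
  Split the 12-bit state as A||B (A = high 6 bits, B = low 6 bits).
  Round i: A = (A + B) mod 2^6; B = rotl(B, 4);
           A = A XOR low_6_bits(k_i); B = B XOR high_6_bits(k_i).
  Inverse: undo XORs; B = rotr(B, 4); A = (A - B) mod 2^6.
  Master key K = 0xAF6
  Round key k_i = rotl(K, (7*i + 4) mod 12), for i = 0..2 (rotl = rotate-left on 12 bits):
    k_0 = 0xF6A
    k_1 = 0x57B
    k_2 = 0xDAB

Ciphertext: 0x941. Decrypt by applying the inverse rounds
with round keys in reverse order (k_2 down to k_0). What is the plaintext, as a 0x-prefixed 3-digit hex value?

s_0 = ciphertext = 0x941
s_1 = InvRound(s_0, k_2) = 0xBDF
s_2 = InvRound(s_1, k_1) = 0xB28
s_3 = InvRound(s_2, k_0) = 0xC55

0xC55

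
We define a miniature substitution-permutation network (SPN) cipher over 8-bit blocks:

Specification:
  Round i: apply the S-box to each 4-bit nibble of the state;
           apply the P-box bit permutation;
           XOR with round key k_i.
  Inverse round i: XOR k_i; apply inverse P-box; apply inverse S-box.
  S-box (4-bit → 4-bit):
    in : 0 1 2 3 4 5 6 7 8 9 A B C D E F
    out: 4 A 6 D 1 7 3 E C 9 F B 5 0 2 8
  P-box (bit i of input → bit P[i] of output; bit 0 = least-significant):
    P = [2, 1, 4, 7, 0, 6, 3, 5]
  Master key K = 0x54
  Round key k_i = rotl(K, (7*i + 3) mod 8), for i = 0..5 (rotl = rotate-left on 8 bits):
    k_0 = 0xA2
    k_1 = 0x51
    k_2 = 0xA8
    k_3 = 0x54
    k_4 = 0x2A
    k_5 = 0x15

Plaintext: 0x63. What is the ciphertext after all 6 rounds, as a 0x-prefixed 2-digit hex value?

s_0 = plaintext = 0x63
s_1 = Round(s_0, k_0) = 0x77
s_2 = Round(s_1, k_1) = 0xAB
s_3 = Round(s_2, k_2) = 0x47
s_4 = Round(s_3, k_3) = 0xC7
s_5 = Round(s_4, k_4) = 0xB1
s_6 = Round(s_5, k_5) = 0xF6

0xF6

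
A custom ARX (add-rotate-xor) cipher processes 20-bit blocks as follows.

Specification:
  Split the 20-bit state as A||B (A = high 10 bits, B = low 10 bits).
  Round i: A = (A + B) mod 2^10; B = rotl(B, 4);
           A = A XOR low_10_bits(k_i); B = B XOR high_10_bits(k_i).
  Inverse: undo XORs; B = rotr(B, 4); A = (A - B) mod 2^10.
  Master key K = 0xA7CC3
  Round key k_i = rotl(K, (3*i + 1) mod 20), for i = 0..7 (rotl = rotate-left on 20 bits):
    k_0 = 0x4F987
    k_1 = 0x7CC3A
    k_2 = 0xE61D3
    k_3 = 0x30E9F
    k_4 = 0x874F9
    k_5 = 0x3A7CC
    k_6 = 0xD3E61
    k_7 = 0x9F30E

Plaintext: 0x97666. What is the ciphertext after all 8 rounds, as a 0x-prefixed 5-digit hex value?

s_0 = plaintext = 0x97666
s_1 = Round(s_0, k_0) = 0x51357
s_2 = Round(s_1, k_1) = 0x2848E
s_3 = Round(s_2, k_2) = 0x3F37A
s_4 = Round(s_3, k_3) = 0xBA76E
s_5 = Round(s_4, k_4) = 0xAB8F0
s_6 = Round(s_5, k_5) = 0x14BEA
s_7 = Round(s_6, k_6) = 0x975E0
s_8 = Round(s_7, k_7) = 0xCCC7B

0xCCC7B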